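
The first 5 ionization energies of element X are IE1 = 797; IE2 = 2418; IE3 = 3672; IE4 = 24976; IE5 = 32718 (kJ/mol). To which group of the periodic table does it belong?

Group 13

Look for the largest jump between consecutive ionization energies: IE4/IE3 ≈ 6.8, far larger than any earlier ratio.
That jump marks the point where a core electron is being removed. So the atom has 3 valence electrons.
A main-group element with 3 valence electrons is in group 13.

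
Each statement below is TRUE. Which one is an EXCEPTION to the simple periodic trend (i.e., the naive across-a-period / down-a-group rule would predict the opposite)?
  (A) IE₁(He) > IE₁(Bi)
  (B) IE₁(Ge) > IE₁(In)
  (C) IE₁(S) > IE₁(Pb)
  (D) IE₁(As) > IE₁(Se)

(D)

The general trend: IE₁ increases across a period and decreases down a group.
(A) He (period 1, group 18) vs Bi (period 6, group 15): the stated order agrees with the simple trend.
(B) Ge (period 4, group 14) vs In (period 5, group 13): the stated order agrees with the simple trend.
(C) S (period 3, group 16) vs Pb (period 6, group 14): the stated order agrees with the simple trend.
(D) As (period 4, group 15) vs Se (period 4, group 16): the stated order contradicts the simple trend.
The exception is (D): Se (4p⁴) ionizes more easily than half-filled As (4p³).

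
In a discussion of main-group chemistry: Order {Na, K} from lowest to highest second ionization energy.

K < Na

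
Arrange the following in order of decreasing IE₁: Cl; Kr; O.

Kr > O > Cl

O is in period 2, group 16; Cl is in period 3, group 17; Kr is in period 4, group 18.
First ionization energy rises across a period (greater Z_eff holds electrons more tightly) and falls down a group (valence electrons are farther from the nucleus).
A diagonal step moves right (one effect) and down (the opposite effect) at once.
O > Cl: period and group pull opposite ways; the down-group shift dominates (1314 vs 1251 kJ/mol).
Kr > O: period and group pull opposite ways; the across-period shift dominates (1351 vs 1314 kJ/mol).
Tabulated first ionization energy (kJ/mol): O 1314, Cl 1251, Kr 1351.
So from highest to lowest: Kr > O > Cl.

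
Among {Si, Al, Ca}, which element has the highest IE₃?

Ca

The third ionization energy removes an electron from the +2 ion. For each element: Si²⁺ still has 2 valence electrons; Al²⁺ still has 1 valence electron; Ca²⁺ is the bare [Ar] core.
Pulling an electron out of a noble-gas core costs far more than removing a remaining valence electron, so Ca sits at the high end of IE_3.
Valence configurations: Si²⁺ [Ne]3s², Al²⁺ [Ne]3s¹.
The numbers (kJ/mol): Si 3232, Al 2745, Ca 4912.
So the third ionization energies run Al < Si < Ca.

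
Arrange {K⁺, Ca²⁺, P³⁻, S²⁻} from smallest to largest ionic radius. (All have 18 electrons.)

All of these have 18 electrons, so size is governed by nuclear charge alone: the more protons, the stronger the pull on the same electron cloud, and the smaller the ion.
Nuclear charges: Ca²⁺ (Z=20), K⁺ (Z=19), S²⁻ (Z=16), P³⁻ (Z=15).
Smallest to largest: Ca²⁺ < K⁺ < S²⁻ < P³⁻.

Ca²⁺ < K⁺ < S²⁻ < P³⁻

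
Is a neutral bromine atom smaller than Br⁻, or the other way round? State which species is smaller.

Br

Forming Br⁻ adds 1 electron to Br. More electron–electron repulsion in the same shell, with unchanged nuclear charge, lets the cloud expand.
An anion is larger than its parent atom: Br⁻ > Br.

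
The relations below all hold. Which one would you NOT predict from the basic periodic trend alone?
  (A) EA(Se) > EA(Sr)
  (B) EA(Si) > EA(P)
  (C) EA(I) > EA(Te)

(B)

The general trend: electron affinity increases across a period and decreases down a group.
(A) Se (period 4, group 16) vs Sr (period 5, group 2): the stated order agrees with the simple trend.
(B) Si (period 3, group 14) vs P (period 3, group 15): the stated order contradicts the simple trend.
(C) I (period 5, group 17) vs Te (period 5, group 16): the stated order agrees with the simple trend.
The exception is (B): adding an electron to P's half-filled 3p³ is unfavourable, so Si (3p²) has the more exothermic EA.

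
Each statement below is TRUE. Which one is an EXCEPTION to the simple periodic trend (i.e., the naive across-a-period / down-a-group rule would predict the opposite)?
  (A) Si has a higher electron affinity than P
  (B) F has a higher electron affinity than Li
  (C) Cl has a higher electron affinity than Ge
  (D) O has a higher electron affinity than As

The general trend: electron affinity increases across a period and decreases down a group.
(A) Si (period 3, group 14) vs P (period 3, group 15): the stated order contradicts the simple trend.
(B) F (period 2, group 17) vs Li (period 2, group 1): the stated order agrees with the simple trend.
(C) Cl (period 3, group 17) vs Ge (period 4, group 14): the stated order agrees with the simple trend.
(D) O (period 2, group 16) vs As (period 4, group 15): the stated order agrees with the simple trend.
The exception is (A): adding an electron to P's half-filled 3p³ is unfavourable, so Si (3p²) has the more exothermic EA.

(A)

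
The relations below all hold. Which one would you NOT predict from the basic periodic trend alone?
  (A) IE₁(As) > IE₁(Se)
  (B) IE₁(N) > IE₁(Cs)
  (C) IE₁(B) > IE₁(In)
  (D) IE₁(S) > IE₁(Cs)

The general trend: IE₁ increases across a period and decreases down a group.
(A) As (period 4, group 15) vs Se (period 4, group 16): the stated order contradicts the simple trend.
(B) N (period 2, group 15) vs Cs (period 6, group 1): the stated order agrees with the simple trend.
(C) B (period 2, group 13) vs In (period 5, group 13): the stated order agrees with the simple trend.
(D) S (period 3, group 16) vs Cs (period 6, group 1): the stated order agrees with the simple trend.
The exception is (A): Se (4p⁴) ionizes more easily than half-filled As (4p³).

(A)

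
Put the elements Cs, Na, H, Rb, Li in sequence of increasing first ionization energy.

H is in period 1, group 1; Li is in period 2, group 1; Na is in period 3, group 1; Rb is in period 5, group 1; Cs is in period 6, group 1.
First ionization energy rises across a period (greater Z_eff holds electrons more tightly) and falls down a group (valence electrons are farther from the nucleus).
All are in group 1, so first ionization energy increases up the group.
So from lowest to highest: Cs < Rb < Na < Li < H.

Cs, Rb, Na, Li, H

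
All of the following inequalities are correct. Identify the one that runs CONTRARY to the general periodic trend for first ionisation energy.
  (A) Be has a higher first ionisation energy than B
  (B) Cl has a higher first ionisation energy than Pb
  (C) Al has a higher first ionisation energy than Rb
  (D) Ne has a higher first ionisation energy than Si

The general trend: first ionisation energy increases across a period and decreases down a group.
(A) Be (period 2, group 2) vs B (period 2, group 13): the stated order contradicts the simple trend.
(B) Cl (period 3, group 17) vs Pb (period 6, group 14): the stated order agrees with the simple trend.
(C) Al (period 3, group 13) vs Rb (period 5, group 1): the stated order agrees with the simple trend.
(D) Ne (period 2, group 18) vs Si (period 3, group 14): the stated order agrees with the simple trend.
The exception is (A): removing B's lone 2p electron is easier than breaking Be's filled 2s².

(A)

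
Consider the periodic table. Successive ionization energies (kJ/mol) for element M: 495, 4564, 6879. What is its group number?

Group 1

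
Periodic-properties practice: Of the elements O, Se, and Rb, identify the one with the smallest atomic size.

O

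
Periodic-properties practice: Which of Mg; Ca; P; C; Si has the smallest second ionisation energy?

Consider each +1 ion: Mg⁺ still has 1 valence electron; Ca⁺ still has 1 valence electron; P⁺ still has 4 valence electrons; C⁺ still has 3 valence electrons; Si⁺ still has 3 valence electrons.
All are still removing valence electrons, so compare the +1 ions as you would atoms: IE_2 generally rises across a period (higher Z_eff) and falls down a group (larger shell), subject to the usual subshell exceptions.
Valence configurations: Mg⁺ [Ne]3s¹, Ca⁺ [Ar]4s¹, P⁺ [Ne]3s²3p², C⁺ [He]2s²2p¹, Si⁺ [Ne]3s²3p¹.
The numbers (kJ/mol): Mg 1451, Ca 1145, P 1907, C 2353, Si 1577.
Overall IE_2 order: Ca < Mg < Si < P < C.

Ca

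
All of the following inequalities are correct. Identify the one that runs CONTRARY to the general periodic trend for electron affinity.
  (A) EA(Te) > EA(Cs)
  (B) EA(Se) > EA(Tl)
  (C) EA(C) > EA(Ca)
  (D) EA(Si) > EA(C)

(D)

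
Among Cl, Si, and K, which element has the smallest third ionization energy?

Si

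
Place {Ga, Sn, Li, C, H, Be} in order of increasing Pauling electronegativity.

Li, Be, Ga, Sn, H, C

H is in period 1, group 1; Li is in period 2, group 1; Be is in period 2, group 2; C is in period 2, group 14; Ga is in period 4, group 13; Sn is in period 5, group 14.
Electronegativity increases across a period and decreases down a group, tracking effective nuclear charge and atomic size.
Here both period and group differ, so the two effects have to be weighed against each other.
Be > Li: Be lies to the right of Li in period 2, so the across-period effect alone puts Be higher.
Ga > Be: period and group pull opposite ways; the across-period shift dominates (1.81 vs 1.57).
Sn > Ga: period and group pull opposite ways; the across-period shift dominates (1.96 vs 1.81).
H > Sn: period and group pull opposite ways; the down-group shift dominates (2.20 vs 1.96).
C > H: period and group pull opposite ways; the across-period shift dominates (2.55 vs 2.20).
Approximate values (Pauling): H 2.20, Li 0.98, Be 1.57, C 2.55, Ga 1.81, Sn 1.96.
So from lowest to highest: Li < Be < Ga < Sn < H < C.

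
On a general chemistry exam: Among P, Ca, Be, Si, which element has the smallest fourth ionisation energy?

IE_4 is the cost of taking one more electron from the +3 cation: P³⁺ still has 2 valence electrons; Ca³⁺ is already 1 electron into the core; Be³⁺ is already 1 electron into the core; Si³⁺ still has 1 valence electron.
Core electrons are held far more tightly than valence electrons, so Ca and Be top the IE_4 order.
Valence configurations: P³⁺ [Ne]3s², Si³⁺ [Ne]3s¹.
Approximate IE_4 values (kJ/mol): P 4964, Ca 6491, Be 21007, Si 4356.
Hence IE_4: Si < P < Ca < Be.

Si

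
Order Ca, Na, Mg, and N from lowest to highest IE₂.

Ca < Mg < N < Na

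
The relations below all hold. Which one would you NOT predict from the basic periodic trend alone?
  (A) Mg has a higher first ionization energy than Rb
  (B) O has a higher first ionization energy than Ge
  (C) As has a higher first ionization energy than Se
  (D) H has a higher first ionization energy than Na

(C)

The general trend: first ionization energy increases across a period and decreases down a group.
(A) Mg (period 3, group 2) vs Rb (period 5, group 1): the stated order agrees with the simple trend.
(B) O (period 2, group 16) vs Ge (period 4, group 14): the stated order agrees with the simple trend.
(C) As (period 4, group 15) vs Se (period 4, group 16): the stated order contradicts the simple trend.
(D) H (period 1, group 1) vs Na (period 3, group 1): the stated order agrees with the simple trend.
The exception is (C): Se (4p⁴) ionizes more easily than half-filled As (4p³).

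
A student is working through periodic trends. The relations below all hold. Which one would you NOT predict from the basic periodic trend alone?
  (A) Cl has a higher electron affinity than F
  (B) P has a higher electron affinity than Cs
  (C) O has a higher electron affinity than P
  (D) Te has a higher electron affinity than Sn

(A)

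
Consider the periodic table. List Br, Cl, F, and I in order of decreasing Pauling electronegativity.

F > Cl > Br > I

F is in period 2, group 17; Cl is in period 3, group 17; Br is in period 4, group 17; I is in period 5, group 17.
Atoms toward the upper right of the periodic table pull bonding electrons most strongly.
All are in group 17, so electronegativity increases up the group.
So from highest to lowest: F > Cl > Br > I.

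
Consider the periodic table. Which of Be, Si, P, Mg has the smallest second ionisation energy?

Mg

After 1 electron has been removed, what remains? Be⁺ still has 1 valence electron; Si⁺ still has 3 valence electrons; P⁺ still has 4 valence electrons; Mg⁺ still has 1 valence electron.
All are still removing valence electrons, so compare the +1 ions as you would atoms: IE_2 generally rises across a period (higher Z_eff) and falls down a group (larger shell), subject to the usual subshell exceptions.
Valence configurations: Be⁺ [He]2s¹, Si⁺ [Ne]3s²3p¹, P⁺ [Ne]3s²3p², Mg⁺ [Ne]3s¹.
Approximate IE_2 values (kJ/mol): Be 1757, Si 1577, P 1907, Mg 1451.
Overall IE_2 order: Mg < Si < Be < P.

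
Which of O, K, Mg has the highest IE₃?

Mg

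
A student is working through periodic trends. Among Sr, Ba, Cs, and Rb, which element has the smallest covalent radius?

Rb is in period 5, group 1; Sr is in period 5, group 2; Cs is in period 6, group 1; Ba is in period 6, group 2.
Radius decreases left→right (rising Z_eff, same n) and increases top→bottom (higher n).
Neither a single period nor a single group — weigh both effects.
Ba > Sr: they share group 2; the group trend gives Ba the larger value.
Rb > Ba: the two effects oppose for this pair; the across-period effect wins (210 vs 196 pm).
Cs > Rb: Cs sits below Rb in group 1, so the down-group effect alone puts Cs larger.
Approximate values (pm): Rb 210, Sr 185, Cs 232, Ba 196.
The smallest covalent radius among these belongs to Sr.

Sr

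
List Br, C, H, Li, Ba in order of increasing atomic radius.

H is in period 1, group 1; Li is in period 2, group 1; C is in period 2, group 14; Br is in period 4, group 17; Ba is in period 6, group 2.
Atomic radius shrinks across a period as nuclear charge pulls the same shell inward, and grows down a group as new shells are added.
Here both period and group differ, so the two effects have to be weighed against each other.
C > H: the two effects oppose for this pair; the down-group effect wins (75 vs 32 pm).
Br > C: period and group pull opposite ways; the down-group shift dominates (114 vs 75 pm).
Li > Br: period and group pull opposite ways; the across-period shift dominates (133 vs 114 pm).
Ba > Li: the two effects oppose for this pair; the down-group effect wins (196 vs 133 pm).
Tabulated atomic radius (pm): H 32, Li 133, C 75, Br 114, Ba 196.
So from smallest to largest: H < C < Br < Li < Ba.

H, C, Br, Li, Ba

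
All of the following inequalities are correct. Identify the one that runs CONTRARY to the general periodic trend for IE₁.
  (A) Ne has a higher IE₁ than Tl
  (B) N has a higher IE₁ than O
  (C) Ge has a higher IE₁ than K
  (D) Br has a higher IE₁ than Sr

(B)

The general trend: IE₁ increases across a period and decreases down a group.
(A) Ne (period 2, group 18) vs Tl (period 6, group 13): the stated order agrees with the simple trend.
(B) N (period 2, group 15) vs O (period 2, group 16): the stated order contradicts the simple trend.
(C) Ge (period 4, group 14) vs K (period 4, group 1): the stated order agrees with the simple trend.
(D) Br (period 4, group 17) vs Sr (period 5, group 2): the stated order agrees with the simple trend.
The exception is (B): pairing an electron in O's 2p⁴ costs repulsion energy, so O ionizes more easily than half-filled N (2p³).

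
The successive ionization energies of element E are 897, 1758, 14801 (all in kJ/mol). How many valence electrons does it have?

Look for the largest jump between consecutive ionization energies: IE3/IE2 ≈ 8.4, far larger than any earlier ratio.
That jump marks the point where a core electron is being removed. So the atom has 2 valence electrons.

2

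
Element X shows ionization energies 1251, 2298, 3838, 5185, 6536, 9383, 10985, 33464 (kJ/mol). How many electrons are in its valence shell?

7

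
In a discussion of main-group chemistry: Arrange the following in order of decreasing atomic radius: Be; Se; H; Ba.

Ba > Se > Be > H

H is in period 1, group 1; Be is in period 2, group 2; Se is in period 4, group 16; Ba is in period 6, group 2.
Atomic radius shrinks across a period as nuclear charge pulls the same shell inward, and grows down a group as new shells are added.
Neither a single period nor a single group — weigh both effects.
Be > H: the two effects oppose for this pair; the down-group effect wins (102 vs 32 pm).
Se > Be: the two effects oppose for this pair; the down-group effect wins (116 vs 102 pm).
Ba > Se: both effects reinforce here, so Ba is clearly the larger of the two.
For reference (pm): H 32, Be 102, Se 116, Ba 196.
So from largest to smallest: Ba > Se > Be > H.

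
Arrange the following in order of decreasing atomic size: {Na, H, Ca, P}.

Ca > Na > P > H

H is in period 1, group 1; Na is in period 3, group 1; P is in period 3, group 15; Ca is in period 4, group 2.
Radius decreases left→right (rising Z_eff, same n) and increases top→bottom (higher n).
Neither a single period nor a single group — weigh both effects.
P > H: period and group pull opposite ways; the down-group shift dominates (111 vs 32 pm).
Na > P: both are in period 3; the period trend gives Na the larger value.
Ca > Na: the two effects oppose for this pair; the down-group effect wins (171 vs 155 pm).
Tabulated atomic radius (pm): H 32, Na 155, P 111, Ca 171.
So from largest to smallest: Ca > Na > P > H.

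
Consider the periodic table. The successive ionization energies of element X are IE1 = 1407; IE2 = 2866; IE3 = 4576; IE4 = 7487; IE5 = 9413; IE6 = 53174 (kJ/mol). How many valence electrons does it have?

5

Look for the largest jump between consecutive ionization energies: IE6/IE5 ≈ 5.6, far larger than any earlier ratio.
That jump marks the point where a core electron is being removed. So the atom has 5 valence electrons.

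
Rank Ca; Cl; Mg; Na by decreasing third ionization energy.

Mg > Na > Ca > Cl

Consider each +2 ion: Ca²⁺ is the bare [Ar] core; Cl²⁺ still has 5 valence electrons; Mg²⁺ is the bare [Ne] core; Na²⁺ is already 1 electron into the core.
Core electrons are held far more tightly than valence electrons, so Ca, Na and Mg top the IE_3 order.
Tabulated IE_3 (kJ/mol): Ca 4912, Cl 3822, Mg 7733, Na 6910.
Overall IE_3 order: Cl < Ca < Na < Mg.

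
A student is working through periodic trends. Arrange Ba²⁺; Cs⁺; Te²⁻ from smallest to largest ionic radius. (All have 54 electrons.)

Ba²⁺, Cs⁺, Te²⁻

All of these have 54 electrons, so size is governed by nuclear charge alone: the more protons, the stronger the pull on the same electron cloud, and the smaller the ion.
Nuclear charges: Ba²⁺ (Z=56), Cs⁺ (Z=55), Te²⁻ (Z=52).
Smallest to largest: Ba²⁺ < Cs⁺ < Te²⁻.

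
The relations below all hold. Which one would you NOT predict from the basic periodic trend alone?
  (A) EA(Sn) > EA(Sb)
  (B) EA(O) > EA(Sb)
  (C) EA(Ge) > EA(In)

(A)

The general trend: electron affinity increases across a period and decreases down a group.
(A) Sn (period 5, group 14) vs Sb (period 5, group 15): the stated order contradicts the simple trend.
(B) O (period 2, group 16) vs Sb (period 5, group 15): the stated order agrees with the simple trend.
(C) Ge (period 4, group 14) vs In (period 5, group 13): the stated order agrees with the simple trend.
The exception is (A): adding an electron to Sb's half-filled 5p³ is unfavourable, so Sn has the more exothermic EA.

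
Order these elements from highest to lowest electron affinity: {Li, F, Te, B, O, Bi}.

F > Te > O > Bi > Li > B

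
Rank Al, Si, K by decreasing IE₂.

K > Al > Si

Consider each +1 ion: Al⁺ still has 2 valence electrons; Si⁺ still has 3 valence electrons; K⁺ is the bare [Ar] core.
Core electrons are held far more tightly than valence electrons, so K tops the IE_2 order.
Valence configurations: Al⁺ [Ne]3s², Si⁺ [Ne]3s²3p¹.
Si⁺ loses a lone 3p electron whereas Al⁺ must break into a filled 3s² pair, so IE_2(Al) > IE_2(Si) even though Si has the higher nuclear charge.
Approximate IE_2 values (kJ/mol): Al 1817, Si 1577, K 3052.
Hence IE_2: Si < Al < K.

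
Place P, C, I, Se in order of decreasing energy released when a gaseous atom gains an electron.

I > Se > C > P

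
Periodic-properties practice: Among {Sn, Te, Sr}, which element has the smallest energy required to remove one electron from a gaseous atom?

Sr is in period 5, group 2; Sn is in period 5, group 14; Te is in period 5, group 16.
Removing the outermost electron gets harder across a period and easier down a group.
All lie in period 5, so first ionization energy increases left to right.
The smallest energy required to remove one electron from a gaseous atom among these belongs to Sr.

Sr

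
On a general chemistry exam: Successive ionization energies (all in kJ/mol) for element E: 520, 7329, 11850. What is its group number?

Look for the largest jump between consecutive ionization energies: IE2/IE1 ≈ 14.1, far larger than any earlier ratio.
That jump marks the point where a core electron is being removed. So the atom has 1 valence electron.
A main-group element with 1 valence electron is in group 1.

Group 1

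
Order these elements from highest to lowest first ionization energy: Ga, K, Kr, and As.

K is in period 4, group 1; Ga is in period 4, group 13; As is in period 4, group 15; Kr is in period 4, group 18.
Removing the outermost electron gets harder across a period and easier down a group.
All lie in period 4, so first ionization energy increases left to right.
So from highest to lowest: Kr > As > Ga > K.

Kr > As > Ga > K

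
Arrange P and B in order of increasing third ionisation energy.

Consider each +2 ion: P²⁺ still has 3 valence electrons; B²⁺ still has 1 valence electron.
All are still removing valence electrons, so compare the +2 ions as you would atoms: IE_3 generally rises across a period (higher Z_eff) and falls down a group (larger shell), subject to the usual subshell exceptions.
Valence configurations: P²⁺ [Ne]3s²3p¹, B²⁺ [He]2s¹.
Tabulated IE_3 (kJ/mol): P 2914, B 3660.
So the third ionization energies run P < B.

P < B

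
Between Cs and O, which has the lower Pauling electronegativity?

Cs

EN rises left→right (higher Z_eff, smaller atoms) and falls top→bottom (larger, more shielded atoms).
Here both period and group differ, so the two effects have to be weighed against each other.
O > Cs: both effects reinforce here, so O is clearly the higher of the two.
Tabulated electronegativity (Pauling): O 3.44, Cs 0.79.
So Cs has the lower Pauling electronegativity (Cs < O).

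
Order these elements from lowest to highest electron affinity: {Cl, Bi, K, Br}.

K < Bi < Br < Cl

Cl is in period 3, group 17; K is in period 4, group 1; Br is in period 4, group 17; Bi is in period 6, group 15.
Electron affinity generally becomes more exothermic across a period toward the halogens and less exothermic down a group.
Here both period and group differ, so the two effects have to be weighed against each other.
Bi > K: the two effects oppose for this pair; the across-period effect wins (91 vs 48 kJ/mol).
Br > Bi: relative to Bi, both the across-period and down-group shifts push Br's electron affinity up.
Cl > Br: Cl sits above Br in group 17, so the down-group effect alone puts Cl higher.
Approximate values (kJ/mol): Cl 349, K 48, Br 325, Bi 91.
So from lowest to highest: K < Bi < Br < Cl.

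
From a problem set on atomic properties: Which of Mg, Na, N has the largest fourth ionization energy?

Mg

Consider each +3 ion: Mg³⁺ is already 1 electron into the core; Na³⁺ is already 2 electrons into the core; N³⁺ still has 2 valence electrons.
Breaking into a closed-shell core is much more expensive than removing a leftover valence electron — Na and Mg have the largest IE_4 here.
Approximate IE_4 values (kJ/mol): Mg 10543, Na 9543, N 7475.
Overall IE_4 order: N < Na < Mg.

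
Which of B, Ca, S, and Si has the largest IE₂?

B

IE_2 is the cost of taking one more electron from the +1 cation: B⁺ still has 2 valence electrons; Ca⁺ still has 1 valence electron; S⁺ still has 5 valence electrons; Si⁺ still has 3 valence electrons.
All are still removing valence electrons, so compare the +1 ions as you would atoms: IE_2 generally rises across a period (higher Z_eff) and falls down a group (larger shell), subject to the usual subshell exceptions.
Valence configurations: B⁺ [He]2s², Ca⁺ [Ar]4s¹, S⁺ [Ne]3s²3p³, Si⁺ [Ne]3s²3p¹.
Tabulated IE_2 (kJ/mol): B 2427, Ca 1145, S 2252, Si 1577.
So the second ionization energies run Ca < Si < S < B.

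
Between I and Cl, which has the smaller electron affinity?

I

Adding an electron releases more energy for atoms nearer the top right (short of the noble gases).
All are in group 17, so electron affinity increases up the group.
So I has the smaller electron affinity (I < Cl).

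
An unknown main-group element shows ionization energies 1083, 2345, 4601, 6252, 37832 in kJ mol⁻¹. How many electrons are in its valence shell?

Look for the largest jump between consecutive ionization energies: IE5/IE4 ≈ 6.1, far larger than any earlier ratio.
That jump marks the point where a core electron is being removed. So the atom has 4 valence electrons.

4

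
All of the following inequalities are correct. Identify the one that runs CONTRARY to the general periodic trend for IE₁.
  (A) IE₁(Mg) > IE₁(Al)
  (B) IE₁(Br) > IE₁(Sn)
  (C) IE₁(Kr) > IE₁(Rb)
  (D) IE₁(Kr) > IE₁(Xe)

(A)

The general trend: IE₁ increases across a period and decreases down a group.
(A) Mg (period 3, group 2) vs Al (period 3, group 13): the stated order contradicts the simple trend.
(B) Br (period 4, group 17) vs Sn (period 5, group 14): the stated order agrees with the simple trend.
(C) Kr (period 4, group 18) vs Rb (period 5, group 1): the stated order agrees with the simple trend.
(D) Kr (period 4, group 18) vs Xe (period 5, group 18): the stated order agrees with the simple trend.
The exception is (A): Al's single 3p electron is easier to remove than one from Mg's filled 3s².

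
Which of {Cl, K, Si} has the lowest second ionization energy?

Si

After 1 electron has been removed, what remains? Cl⁺ still has 6 valence electrons; K⁺ is the bare [Ar] core; Si⁺ still has 3 valence electrons.
Pulling an electron out of a noble-gas core costs far more than removing a remaining valence electron, so K sits at the high end of IE_2.
Valence configurations: Cl⁺ [Ne]3s²3p⁴, Si⁺ [Ne]3s²3p¹.
Approximate IE_2 values (kJ/mol): Cl 2298, K 3052, Si 1577.
Hence IE_2: Si < Cl < K.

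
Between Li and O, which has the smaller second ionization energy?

The second ionization energy removes an electron from the +1 ion. For each element: Li⁺ is the bare [He] core; O⁺ still has 5 valence electrons.
Pulling an electron out of a noble-gas core costs far more than removing a remaining valence electron, so Li sits at the high end of IE_2.
Approximate IE_2 values (kJ/mol): Li 7298, O 3388.
Hence IE_2: O < Li.

O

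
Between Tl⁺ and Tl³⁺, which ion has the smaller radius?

Tl³⁺

Both ions have Z = 81 protons, but Tl³⁺ has lost more electrons, so its remaining electrons feel a larger effective nuclear charge per electron and are pulled in more tightly.
Higher positive charge → smaller ion, so Tl⁺ > Tl³⁺.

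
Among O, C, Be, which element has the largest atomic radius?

Be

Be is in period 2, group 2; C is in period 2, group 14; O is in period 2, group 16.
Moving right in a period, electrons are added to the same shell under a stronger nuclear pull, so atoms get smaller; moving down, a new shell is opened and atoms get larger.
All lie in period 2, so atomic radius increases right to left.
The largest atomic radius among these belongs to Be.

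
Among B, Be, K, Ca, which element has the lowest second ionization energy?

After 1 electron has been removed, what remains? B⁺ still has 2 valence electrons; Be⁺ still has 1 valence electron; K⁺ is the bare [Ar] core; Ca⁺ still has 1 valence electron.
Pulling an electron out of a noble-gas core costs far more than removing a remaining valence electron, so K sits at the high end of IE_2.
Valence configurations: B⁺ [He]2s², Be⁺ [He]2s¹, Ca⁺ [Ar]4s¹.
Tabulated IE_2 (kJ/mol): B 2427, Be 1757, K 3052, Ca 1145.
Hence IE_2: Ca < Be < B < K.

Ca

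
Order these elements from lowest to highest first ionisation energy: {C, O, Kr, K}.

K < C < O < Kr

C is in period 2, group 14; O is in period 2, group 16; K is in period 4, group 1; Kr is in period 4, group 18.
Removing the outermost electron gets harder across a period and easier down a group.
Here both period and group differ, so the two effects have to be weighed against each other.
C > K: relative to K, both the across-period and down-group shifts push C's first ionization energy up.
O > C: both are in period 2; the period trend gives O the larger value.
Kr > O: period and group pull opposite ways; the across-period shift dominates (1351 vs 1314 kJ/mol).
For reference (kJ/mol): C 1086, O 1314, K 419, Kr 1351.
So from lowest to highest: K < C < O < Kr.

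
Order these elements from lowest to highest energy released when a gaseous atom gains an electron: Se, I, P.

P < Se < I

P is in period 3, group 15; Se is in period 4, group 16; I is in period 5, group 17.
EA tends to increase across a period and decrease down a group, though the pattern is less regular than for IE or radius.
A diagonal step moves right (one effect) and down (the opposite effect) at once.
Se > P: period and group pull opposite ways; the across-period shift dominates (195 vs 72 kJ/mol).
I > Se: the two effects oppose for this pair; the across-period effect wins (295 vs 195 kJ/mol).
For reference (kJ/mol): P 72, Se 195, I 295.
So from lowest to highest: P < Se < I.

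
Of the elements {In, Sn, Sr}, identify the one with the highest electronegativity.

Sn

Sr is in period 5, group 2; In is in period 5, group 13; Sn is in period 5, group 14.
Atoms toward the upper right of the periodic table pull bonding electrons most strongly.
All lie in period 5, so electronegativity increases left to right.
The highest electronegativity among these belongs to Sn.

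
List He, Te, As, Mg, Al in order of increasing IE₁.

Al < Mg < Te < As < He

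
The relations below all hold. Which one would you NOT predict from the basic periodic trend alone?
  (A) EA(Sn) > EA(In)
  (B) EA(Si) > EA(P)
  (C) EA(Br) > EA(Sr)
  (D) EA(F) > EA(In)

(B)

The general trend: electron affinity increases across a period and decreases down a group.
(A) Sn (period 5, group 14) vs In (period 5, group 13): the stated order agrees with the simple trend.
(B) Si (period 3, group 14) vs P (period 3, group 15): the stated order contradicts the simple trend.
(C) Br (period 4, group 17) vs Sr (period 5, group 2): the stated order agrees with the simple trend.
(D) F (period 2, group 17) vs In (period 5, group 13): the stated order agrees with the simple trend.
The exception is (B): adding an electron to P's half-filled 3p³ is unfavourable, so Si (3p²) has the more exothermic EA.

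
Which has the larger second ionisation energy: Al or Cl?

After 1 electron has been removed, what remains? Al⁺ still has 2 valence electrons; Cl⁺ still has 6 valence electrons.
All are still removing valence electrons, so compare the +1 ions as you would atoms: IE_2 generally rises across a period (higher Z_eff) and falls down a group (larger shell), subject to the usual subshell exceptions.
Valence configurations: Al⁺ [Ne]3s², Cl⁺ [Ne]3s²3p⁴.
The numbers (kJ/mol): Al 1817, Cl 2298.
So the second ionization energies run Al < Cl.

Cl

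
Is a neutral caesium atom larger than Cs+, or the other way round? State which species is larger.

Cs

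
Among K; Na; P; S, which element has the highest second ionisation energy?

IE_2 is the cost of taking one more electron from the +1 cation: K⁺ is the bare [Ar] core; Na⁺ is the bare [Ne] core; P⁺ still has 4 valence electrons; S⁺ still has 5 valence electrons.
Pulling an electron out of a noble-gas core costs far more than removing a remaining valence electron, so K and Na sit at the high end of IE_2.
Valence configurations: P⁺ [Ne]3s²3p², S⁺ [Ne]3s²3p³.
The numbers (kJ/mol): K 3052, Na 4562, P 1907, S 2252.
Overall IE_2 order: P < S < K < Na.

Na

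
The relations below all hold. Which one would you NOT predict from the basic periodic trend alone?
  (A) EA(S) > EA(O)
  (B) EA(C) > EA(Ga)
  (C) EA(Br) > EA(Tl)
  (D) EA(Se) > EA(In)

The general trend: electron affinity increases across a period and decreases down a group.
(A) S (period 3, group 16) vs O (period 2, group 16): the stated order contradicts the simple trend.
(B) C (period 2, group 14) vs Ga (period 4, group 13): the stated order agrees with the simple trend.
(C) Br (period 4, group 17) vs Tl (period 6, group 13): the stated order agrees with the simple trend.
(D) Se (period 4, group 16) vs In (period 5, group 13): the stated order agrees with the simple trend.
The exception is (A): the compact 2p subshell of O repels the added electron more than S's larger 3p does.

(A)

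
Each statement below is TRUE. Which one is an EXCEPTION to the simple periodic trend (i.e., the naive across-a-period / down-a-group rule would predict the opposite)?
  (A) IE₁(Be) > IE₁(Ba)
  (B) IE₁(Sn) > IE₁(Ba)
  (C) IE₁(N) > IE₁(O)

(C)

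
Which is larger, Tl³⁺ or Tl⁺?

Tl⁺

Both ions have Z = 81 protons, but Tl³⁺ has lost more electrons, so its remaining electrons feel a larger effective nuclear charge per electron and are pulled in more tightly.
Higher positive charge → smaller ion, so Tl⁺ > Tl³⁺.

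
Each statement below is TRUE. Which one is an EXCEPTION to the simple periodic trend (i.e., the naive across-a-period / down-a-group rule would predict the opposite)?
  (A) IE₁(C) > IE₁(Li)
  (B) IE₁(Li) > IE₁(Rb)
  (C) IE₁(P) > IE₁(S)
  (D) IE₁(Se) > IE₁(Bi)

The general trend: first ionization energy increases across a period and decreases down a group.
(A) C (period 2, group 14) vs Li (period 2, group 1): the stated order agrees with the simple trend.
(B) Li (period 2, group 1) vs Rb (period 5, group 1): the stated order agrees with the simple trend.
(C) P (period 3, group 15) vs S (period 3, group 16): the stated order contradicts the simple trend.
(D) Se (period 4, group 16) vs Bi (period 6, group 15): the stated order agrees with the simple trend.
The exception is (C): S (3p⁴) ionizes more easily than half-filled P (3p³) because the paired 3p electron in S is pushed out by e⁻–e⁻ repulsion.

(C)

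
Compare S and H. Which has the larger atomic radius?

S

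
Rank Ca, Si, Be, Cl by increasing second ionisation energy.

The second ionization energy removes an electron from the +1 ion. For each element: Ca⁺ still has 1 valence electron; Si⁺ still has 3 valence electrons; Be⁺ still has 1 valence electron; Cl⁺ still has 6 valence electrons.
All are still removing valence electrons, so compare the +1 ions as you would atoms: IE_2 generally rises across a period (higher Z_eff) and falls down a group (larger shell), subject to the usual subshell exceptions.
Valence configurations: Ca⁺ [Ar]4s¹, Si⁺ [Ne]3s²3p¹, Be⁺ [He]2s¹, Cl⁺ [Ne]3s²3p⁴.
Approximate IE_2 values (kJ/mol): Ca 1145, Si 1577, Be 1757, Cl 2298.
So the second ionization energies run Ca < Si < Be < Cl.

Ca < Si < Be < Cl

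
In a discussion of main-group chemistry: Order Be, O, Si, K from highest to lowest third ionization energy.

Be > O > K > Si

IE_3 is the cost of taking one more electron from the +2 cation: Be²⁺ is the bare [He] core; O²⁺ still has 4 valence electrons; Si²⁺ still has 2 valence electrons; K²⁺ is already 1 electron into the core.
Usually core removal costs more than valence removal, but here the competition is close: a tightly held n=2 valence electron can cost more to remove than an n=3 core electron, so the actual values have to decide it.
Valence configurations: O²⁺ [He]2s²2p², Si²⁺ [Ne]3s².
The numbers (kJ/mol): Be 14849, O 5300, Si 3232, K 4420.
Overall IE_3 order: Si < K < O < Be.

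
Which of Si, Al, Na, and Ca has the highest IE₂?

Na

Consider each +1 ion: Si⁺ still has 3 valence electrons; Al⁺ still has 2 valence electrons; Na⁺ is the bare [Ne] core; Ca⁺ still has 1 valence electron.
Breaking into a closed-shell core is much more expensive than removing a leftover valence electron — Na has the largest IE_2 here.
Valence configurations: Si⁺ [Ne]3s²3p¹, Al⁺ [Ne]3s², Ca⁺ [Ar]4s¹.
Si⁺ loses a lone 3p electron whereas Al⁺ must break into a filled 3s² pair, so IE_2(Al) > IE_2(Si) even though Si has the higher nuclear charge.
The numbers (kJ/mol): Si 1577, Al 1817, Na 4562, Ca 1145.
Overall IE_2 order: Ca < Si < Al < Na.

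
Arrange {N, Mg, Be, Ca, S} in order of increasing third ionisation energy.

S < N < Ca < Mg < Be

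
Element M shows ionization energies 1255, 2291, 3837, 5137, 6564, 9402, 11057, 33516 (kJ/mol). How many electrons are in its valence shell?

7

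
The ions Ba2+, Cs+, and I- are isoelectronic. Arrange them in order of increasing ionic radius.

All of these have 54 electrons, so size is governed by nuclear charge alone: the more protons, the stronger the pull on the same electron cloud, and the smaller the ion.
Nuclear charges: Ba2+ (Z=56), Cs+ (Z=55), I- (Z=53).
Smallest to largest: Ba2+ < Cs+ < I-.

Ba2+ < Cs+ < I-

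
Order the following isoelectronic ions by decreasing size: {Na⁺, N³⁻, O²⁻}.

N³⁻ > O²⁻ > Na⁺

All of these have 10 electrons, so size is governed by nuclear charge alone: the more protons, the stronger the pull on the same electron cloud, and the smaller the ion.
Nuclear charges: Na⁺ (Z=11), O²⁻ (Z=8), N³⁻ (Z=7).
Largest to smallest: N³⁻ > O²⁻ > Na⁺.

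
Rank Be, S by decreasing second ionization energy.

S > Be

Consider each +1 ion: Be⁺ still has 1 valence electron; S⁺ still has 5 valence electrons.
All are still removing valence electrons, so compare the +1 ions as you would atoms: IE_2 generally rises across a period (higher Z_eff) and falls down a group (larger shell), subject to the usual subshell exceptions.
Valence configurations: Be⁺ [He]2s¹, S⁺ [Ne]3s²3p³.
Tabulated IE_2 (kJ/mol): Be 1757, S 2252.
Putting it together, IE_2: Be < S.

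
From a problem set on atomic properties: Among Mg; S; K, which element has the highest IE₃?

Mg

IE_3 is the cost of taking one more electron from the +2 cation: Mg²⁺ is the bare [Ne] core; S²⁺ still has 4 valence electrons; K²⁺ is already 1 electron into the core.
Breaking into a closed-shell core is much more expensive than removing a leftover valence electron — K and Mg have the largest IE_3 here.
The numbers (kJ/mol): Mg 7733, S 3357, K 4420.
So the third ionization energies run S < K < Mg.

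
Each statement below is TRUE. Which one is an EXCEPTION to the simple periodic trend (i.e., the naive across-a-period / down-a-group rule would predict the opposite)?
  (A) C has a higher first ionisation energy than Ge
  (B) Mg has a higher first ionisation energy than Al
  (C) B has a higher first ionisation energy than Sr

(B)

The general trend: first ionisation energy increases across a period and decreases down a group.
(A) C (period 2, group 14) vs Ge (period 4, group 14): the stated order agrees with the simple trend.
(B) Mg (period 3, group 2) vs Al (period 3, group 13): the stated order contradicts the simple trend.
(C) B (period 2, group 13) vs Sr (period 5, group 2): the stated order agrees with the simple trend.
The exception is (B): Al's single 3p electron is easier to remove than one from Mg's filled 3s².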